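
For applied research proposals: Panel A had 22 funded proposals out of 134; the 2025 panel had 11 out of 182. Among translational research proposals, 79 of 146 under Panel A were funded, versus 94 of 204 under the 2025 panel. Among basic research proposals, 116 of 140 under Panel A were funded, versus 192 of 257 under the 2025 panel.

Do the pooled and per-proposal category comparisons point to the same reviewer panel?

Yes

Applied research: Panel A 22/134 = 16.4%, the 2025 panel 11/182 = 6.0% → Panel A
Translational research: Panel A 79/146 = 54.1%, the 2025 panel 94/204 = 46.1% → Panel A
Basic research: Panel A 116/140 = 82.9%, the 2025 panel 192/257 = 74.7% → Panel A
Overall: Panel A 217/420 = 51.7%, the 2025 panel 297/643 = 46.2% → Panel A
Panel A wins overall and in every proposal group — no reversal.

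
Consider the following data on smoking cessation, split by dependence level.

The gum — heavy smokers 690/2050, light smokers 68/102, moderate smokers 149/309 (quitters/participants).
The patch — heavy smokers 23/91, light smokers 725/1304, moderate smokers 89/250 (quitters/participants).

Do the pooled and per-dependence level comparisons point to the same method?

Heavy smokers: the gum 690/2050 = 33.7%, the patch 23/91 = 25.3% → the gum
Light smokers: the gum 68/102 = 66.7%, the patch 725/1304 = 55.6% → the gum
Moderate smokers: the gum 149/309 = 48.2%, the patch 89/250 = 35.6% → the gum
Overall: the gum 907/2461 = 36.9%, the patch 837/1645 = 50.9% → the patch
The gum wins each dependence group but the patch wins overall — the comparison reverses. The gum's participants skew toward heavy smokers, which has a lower base rate.

No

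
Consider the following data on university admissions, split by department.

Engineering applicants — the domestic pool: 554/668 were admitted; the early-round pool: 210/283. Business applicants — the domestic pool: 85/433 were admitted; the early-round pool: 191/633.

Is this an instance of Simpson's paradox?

No

Engineering: the domestic pool 554/668 = 82.9%, the early-round pool 210/283 = 74.2% → the domestic pool
Business: the domestic pool 85/433 = 19.6%, the early-round pool 191/633 = 30.2% → the early-round pool
Overall: the domestic pool 639/1101 = 58.0%, the early-round pool 401/916 = 43.8% → the domestic pool
Neither sweeps: the domestic pool wins 1 of 2 groups, the early-round pool wins 1. The domestic pool wins overall but not every group — no Simpson reversal.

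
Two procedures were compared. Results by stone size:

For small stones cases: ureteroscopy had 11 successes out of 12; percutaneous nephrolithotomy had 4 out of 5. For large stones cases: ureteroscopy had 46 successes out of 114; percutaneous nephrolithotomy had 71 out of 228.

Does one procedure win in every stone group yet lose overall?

Small stones: ureteroscopy 11/12 = 91.7%, percutaneous nephrolithotomy 4/5 = 80.0% → ureteroscopy
Large stones: ureteroscopy 46/114 = 40.4%, percutaneous nephrolithotomy 71/228 = 31.1% → ureteroscopy
Overall: ureteroscopy 57/126 = 45.2%, percutaneous nephrolithotomy 75/233 = 32.2% → ureteroscopy
Ureteroscopy wins overall and in every stone group — no reversal.

No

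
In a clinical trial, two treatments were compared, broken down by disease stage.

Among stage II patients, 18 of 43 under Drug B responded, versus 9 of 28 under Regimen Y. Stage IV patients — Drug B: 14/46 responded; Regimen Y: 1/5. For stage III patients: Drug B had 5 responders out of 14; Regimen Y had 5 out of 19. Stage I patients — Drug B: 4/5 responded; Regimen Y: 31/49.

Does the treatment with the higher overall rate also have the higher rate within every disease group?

Stage II: Drug B 18/43 = 41.9%, Regimen Y 9/28 = 32.1% → Drug B
Stage IV: Drug B 14/46 = 30.4%, Regimen Y 1/5 = 20.0% → Drug B
Stage III: Drug B 5/14 = 35.7%, Regimen Y 5/19 = 26.3% → Drug B
Stage I: Drug B 4/5 = 80.0%, Regimen Y 31/49 = 63.3% → Drug B
Overall: Drug B 41/108 = 38.0%, Regimen Y 46/101 = 45.5% → Regimen Y
Drug B wins each disease group but Regimen Y wins overall — the comparison reverses. Drug B's patients skew toward stage IV, which has a lower base rate.

No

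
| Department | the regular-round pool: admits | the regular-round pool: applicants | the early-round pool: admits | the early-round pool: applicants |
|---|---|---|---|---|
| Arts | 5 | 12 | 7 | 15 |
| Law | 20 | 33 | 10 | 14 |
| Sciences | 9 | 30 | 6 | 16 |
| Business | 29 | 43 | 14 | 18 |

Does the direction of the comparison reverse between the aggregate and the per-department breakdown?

No

Arts: the regular-round pool 5/12 = 41.7%, the early-round pool 7/15 = 46.7% → the early-round pool
Law: the regular-round pool 20/33 = 60.6%, the early-round pool 10/14 = 71.4% → the early-round pool
Sciences: the regular-round pool 9/30 = 30.0%, the early-round pool 6/16 = 37.5% → the early-round pool
Business: the regular-round pool 29/43 = 67.4%, the early-round pool 14/18 = 77.8% → the early-round pool
Overall: the regular-round pool 63/118 = 53.4%, the early-round pool 37/63 = 58.7% → the early-round pool
The early-round pool wins overall and in every department group — no reversal.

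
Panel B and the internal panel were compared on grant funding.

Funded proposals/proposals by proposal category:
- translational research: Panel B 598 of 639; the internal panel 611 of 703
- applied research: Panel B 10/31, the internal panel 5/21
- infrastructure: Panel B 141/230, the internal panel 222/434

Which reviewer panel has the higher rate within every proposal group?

Panel B

Translational research: Panel B 598/639 = 93.6%, the internal panel 611/703 = 86.9% → Panel B
Applied research: Panel B 10/31 = 32.3%, the internal panel 5/21 = 23.8% → Panel B
Infrastructure: Panel B 141/230 = 61.3%, the internal panel 222/434 = 51.2% → Panel B
Panel B has the higher rate in all 3 groups.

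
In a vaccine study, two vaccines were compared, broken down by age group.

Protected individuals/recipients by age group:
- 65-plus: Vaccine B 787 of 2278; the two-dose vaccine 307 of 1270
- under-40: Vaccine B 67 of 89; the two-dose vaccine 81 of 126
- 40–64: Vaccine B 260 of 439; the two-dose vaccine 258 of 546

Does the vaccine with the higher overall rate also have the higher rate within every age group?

65-plus: Vaccine B 787/2278 = 34.5%, the two-dose vaccine 307/1270 = 24.2% → Vaccine B
Under-40: Vaccine B 67/89 = 75.3%, the two-dose vaccine 81/126 = 64.3% → Vaccine B
40–64: Vaccine B 260/439 = 59.2%, the two-dose vaccine 258/546 = 47.3% → Vaccine B
Overall: Vaccine B 1114/2806 = 39.7%, the two-dose vaccine 646/1942 = 33.3% → Vaccine B
Vaccine B wins overall and in every age group — no reversal.

Yes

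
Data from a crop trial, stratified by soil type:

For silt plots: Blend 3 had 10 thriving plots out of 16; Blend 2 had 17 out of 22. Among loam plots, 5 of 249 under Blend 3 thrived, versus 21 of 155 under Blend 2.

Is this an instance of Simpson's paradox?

Silt: Blend 3 10/16 = 62.5%, Blend 2 17/22 = 77.3% → Blend 2
Loam: Blend 3 5/249 = 2.0%, Blend 2 21/155 = 13.5% → Blend 2
Overall: Blend 3 15/265 = 5.7%, Blend 2 38/177 = 21.5% → Blend 2
Blend 2 wins overall and in every soil group — no reversal.

No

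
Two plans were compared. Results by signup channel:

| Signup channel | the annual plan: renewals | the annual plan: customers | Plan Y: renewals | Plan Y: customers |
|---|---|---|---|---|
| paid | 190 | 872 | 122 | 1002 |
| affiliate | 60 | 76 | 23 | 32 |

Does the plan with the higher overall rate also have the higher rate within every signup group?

Yes

Paid: the annual plan 190/872 = 21.8%, Plan Y 122/1002 = 12.2% → the annual plan
Affiliate: the annual plan 60/76 = 78.9%, Plan Y 23/32 = 71.9% → the annual plan
Overall: the annual plan 250/948 = 26.4%, Plan Y 145/1034 = 14.0% → the annual plan
The annual plan wins overall and in every signup group — no reversal.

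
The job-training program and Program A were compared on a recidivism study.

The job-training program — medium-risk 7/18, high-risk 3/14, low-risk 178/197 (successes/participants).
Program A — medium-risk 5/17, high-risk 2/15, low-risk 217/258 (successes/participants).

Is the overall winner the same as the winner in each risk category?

Yes

Medium-risk: the job-training program 7/18 = 38.9%, Program A 5/17 = 29.4% → the job-training program
High-risk: the job-training program 3/14 = 21.4%, Program A 2/15 = 13.3% → the job-training program
Low-risk: the job-training program 178/197 = 90.4%, Program A 217/258 = 84.1% → the job-training program
Overall: the job-training program 188/229 = 82.1%, Program A 224/290 = 77.2% → the job-training program
The job-training program wins overall and in every risk group — no reversal.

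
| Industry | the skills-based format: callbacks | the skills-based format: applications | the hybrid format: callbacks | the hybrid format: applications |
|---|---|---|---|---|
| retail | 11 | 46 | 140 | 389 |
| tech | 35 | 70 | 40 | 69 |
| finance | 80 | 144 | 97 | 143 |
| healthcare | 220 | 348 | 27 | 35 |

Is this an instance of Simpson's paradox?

Retail: the skills-based format 11/46 = 23.9%, the hybrid format 140/389 = 36.0% → the hybrid format
Tech: the skills-based format 35/70 = 50.0%, the hybrid format 40/69 = 58.0% → the hybrid format
Finance: the skills-based format 80/144 = 55.6%, the hybrid format 97/143 = 67.8% → the hybrid format
Healthcare: the skills-based format 220/348 = 63.2%, the hybrid format 27/35 = 77.1% → the hybrid format
Overall: the skills-based format 346/608 = 56.9%, the hybrid format 304/636 = 47.8% → the skills-based format
The hybrid format wins each industry group but the skills-based format wins overall — the comparison reverses. The hybrid format's applications skew toward retail, which has a lower base rate.

Yes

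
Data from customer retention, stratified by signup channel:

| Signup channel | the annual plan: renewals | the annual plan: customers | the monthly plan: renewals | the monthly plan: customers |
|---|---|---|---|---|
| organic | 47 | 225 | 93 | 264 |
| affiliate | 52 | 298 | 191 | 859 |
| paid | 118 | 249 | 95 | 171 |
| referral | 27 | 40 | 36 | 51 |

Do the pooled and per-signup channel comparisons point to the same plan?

Organic: the annual plan 47/225 = 20.9%, the monthly plan 93/264 = 35.2% → the monthly plan
Affiliate: the annual plan 52/298 = 17.4%, the monthly plan 191/859 = 22.2% → the monthly plan
Paid: the annual plan 118/249 = 47.4%, the monthly plan 95/171 = 55.6% → the monthly plan
Referral: the annual plan 27/40 = 67.5%, the monthly plan 36/51 = 70.6% → the monthly plan
Overall: the annual plan 244/812 = 30.0%, the monthly plan 415/1345 = 30.9% → the monthly plan
The monthly plan wins overall and in every signup group — no reversal.

Yes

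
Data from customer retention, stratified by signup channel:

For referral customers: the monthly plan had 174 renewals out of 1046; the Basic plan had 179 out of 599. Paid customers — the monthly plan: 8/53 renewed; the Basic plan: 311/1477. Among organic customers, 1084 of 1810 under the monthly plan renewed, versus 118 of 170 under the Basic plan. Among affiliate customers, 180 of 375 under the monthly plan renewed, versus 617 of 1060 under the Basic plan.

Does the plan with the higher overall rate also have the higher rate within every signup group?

Referral: the monthly plan 174/1046 = 16.6%, the Basic plan 179/599 = 29.9% → the Basic plan
Paid: the monthly plan 8/53 = 15.1%, the Basic plan 311/1477 = 21.1% → the Basic plan
Organic: the monthly plan 1084/1810 = 59.9%, the Basic plan 118/170 = 69.4% → the Basic plan
Affiliate: the monthly plan 180/375 = 48.0%, the Basic plan 617/1060 = 58.2% → the Basic plan
Overall: the monthly plan 1446/3284 = 44.0%, the Basic plan 1225/3306 = 37.1% → the monthly plan
The Basic plan wins each signup group but the monthly plan wins overall — the comparison reverses. The Basic plan's customers skew toward paid, which has a lower base rate.

No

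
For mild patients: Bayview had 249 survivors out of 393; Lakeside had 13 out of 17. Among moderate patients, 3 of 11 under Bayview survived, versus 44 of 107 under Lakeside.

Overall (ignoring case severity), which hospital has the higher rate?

Bayview

Mild: Bayview 249/393 = 63.4%, Lakeside 13/17 = 76.5% → Lakeside
Moderate: Bayview 3/11 = 27.3%, Lakeside 44/107 = 41.1% → Lakeside
Overall: Bayview 252/404 = 62.4%, Lakeside 57/124 = 46.0% → Bayview
(Lakeside wins every case group but Bayview wins overall — Lakeside's patients skew toward the low-rate moderate group.)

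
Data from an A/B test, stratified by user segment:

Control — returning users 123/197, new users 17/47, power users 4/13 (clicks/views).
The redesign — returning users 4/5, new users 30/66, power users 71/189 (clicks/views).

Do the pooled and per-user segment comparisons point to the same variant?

No

Returning users: Control 123/197 = 62.4%, the redesign 4/5 = 80.0% → the redesign
New users: Control 17/47 = 36.2%, the redesign 30/66 = 45.5% → the redesign
Power users: Control 4/13 = 30.8%, the redesign 71/189 = 37.6% → the redesign
Overall: Control 144/257 = 56.0%, the redesign 105/260 = 40.4% → Control
The redesign wins each user group but Control wins overall — the comparison reverses. The redesign's views skew toward power users, which has a lower base rate.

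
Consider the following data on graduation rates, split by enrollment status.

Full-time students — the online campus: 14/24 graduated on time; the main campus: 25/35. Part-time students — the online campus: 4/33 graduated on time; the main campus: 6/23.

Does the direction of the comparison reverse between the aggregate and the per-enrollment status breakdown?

Full-time: the online campus 14/24 = 58.3%, the main campus 25/35 = 71.4% → the main campus
Part-time: the online campus 4/33 = 12.1%, the main campus 6/23 = 26.1% → the main campus
Overall: the online campus 18/57 = 31.6%, the main campus 31/58 = 53.4% → the main campus
The main campus wins overall and in every enrollment group — no reversal.

No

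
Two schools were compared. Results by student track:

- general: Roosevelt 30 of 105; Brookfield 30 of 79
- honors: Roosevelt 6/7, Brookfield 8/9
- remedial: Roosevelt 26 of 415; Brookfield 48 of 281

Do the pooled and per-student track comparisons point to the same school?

Yes

General: Roosevelt 30/105 = 28.6%, Brookfield 30/79 = 38.0% → Brookfield
Honors: Roosevelt 6/7 = 85.7%, Brookfield 8/9 = 88.9% → Brookfield
Remedial: Roosevelt 26/415 = 6.3%, Brookfield 48/281 = 17.1% → Brookfield
Overall: Roosevelt 62/527 = 11.8%, Brookfield 86/369 = 23.3% → Brookfield
Brookfield wins overall and in every student group — no reversal.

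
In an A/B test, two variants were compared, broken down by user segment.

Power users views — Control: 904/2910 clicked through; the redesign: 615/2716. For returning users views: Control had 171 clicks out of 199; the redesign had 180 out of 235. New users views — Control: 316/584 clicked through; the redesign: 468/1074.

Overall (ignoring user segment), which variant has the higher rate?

Control

Power users: Control 904/2910 = 31.1%, the redesign 615/2716 = 22.6% → Control
Returning users: Control 171/199 = 85.9%, the redesign 180/235 = 76.6% → Control
New users: Control 316/584 = 54.1%, the redesign 468/1074 = 43.6% → Control
Overall: Control 1391/3693 = 37.7%, the redesign 1263/4025 = 31.4% → Control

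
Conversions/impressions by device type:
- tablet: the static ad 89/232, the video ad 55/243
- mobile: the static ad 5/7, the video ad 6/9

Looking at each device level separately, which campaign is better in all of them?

Tablet: the static ad 89/232 = 38.4%, the video ad 55/243 = 22.6% → the static ad
Mobile: the static ad 5/7 = 71.4%, the video ad 6/9 = 66.7% → the static ad
The static ad has the higher rate in both groups.

the static ad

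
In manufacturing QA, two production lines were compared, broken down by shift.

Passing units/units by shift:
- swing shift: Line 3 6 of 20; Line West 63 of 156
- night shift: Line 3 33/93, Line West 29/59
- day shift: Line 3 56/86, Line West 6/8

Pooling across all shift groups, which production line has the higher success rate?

Line 3

Swing shift: Line 3 6/20 = 30.0%, Line West 63/156 = 40.4% → Line West
Night shift: Line 3 33/93 = 35.5%, Line West 29/59 = 49.2% → Line West
Day shift: Line 3 56/86 = 65.1%, Line West 6/8 = 75.0% → Line West
Overall: Line 3 95/199 = 47.7%, Line West 98/223 = 43.9% → Line 3
(Line West wins every shift group but Line 3 wins overall — Line West's units skew toward the low-rate swing shift group.)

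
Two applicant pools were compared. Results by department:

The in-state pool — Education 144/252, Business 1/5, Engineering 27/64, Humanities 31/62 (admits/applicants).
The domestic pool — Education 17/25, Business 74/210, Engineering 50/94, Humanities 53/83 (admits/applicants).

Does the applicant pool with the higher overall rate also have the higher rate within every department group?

No

Education: the in-state pool 144/252 = 57.1%, the domestic pool 17/25 = 68.0% → the domestic pool
Business: the in-state pool 1/5 = 20.0%, the domestic pool 74/210 = 35.2% → the domestic pool
Engineering: the in-state pool 27/64 = 42.2%, the domestic pool 50/94 = 53.2% → the domestic pool
Humanities: the in-state pool 31/62 = 50.0%, the domestic pool 53/83 = 63.9% → the domestic pool
Overall: the in-state pool 203/383 = 53.0%, the domestic pool 194/412 = 47.1% → the in-state pool
The domestic pool wins each department group but the in-state pool wins overall — the comparison reverses. The domestic pool's applicants skew toward Business, which has a lower base rate.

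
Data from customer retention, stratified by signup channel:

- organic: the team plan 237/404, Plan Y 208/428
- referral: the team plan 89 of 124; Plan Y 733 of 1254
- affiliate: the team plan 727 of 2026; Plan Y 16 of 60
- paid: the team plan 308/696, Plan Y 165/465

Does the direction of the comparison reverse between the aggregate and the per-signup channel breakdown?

Organic: the team plan 237/404 = 58.7%, Plan Y 208/428 = 48.6% → the team plan
Referral: the team plan 89/124 = 71.8%, Plan Y 733/1254 = 58.5% → the team plan
Affiliate: the team plan 727/2026 = 35.9%, Plan Y 16/60 = 26.7% → the team plan
Paid: the team plan 308/696 = 44.3%, Plan Y 165/465 = 35.5% → the team plan
Overall: the team plan 1361/3250 = 41.9%, Plan Y 1122/2207 = 50.8% → Plan Y
The team plan wins each signup group but Plan Y wins overall — the comparison reverses. The team plan's customers skew toward affiliate, which has a lower base rate.

Yes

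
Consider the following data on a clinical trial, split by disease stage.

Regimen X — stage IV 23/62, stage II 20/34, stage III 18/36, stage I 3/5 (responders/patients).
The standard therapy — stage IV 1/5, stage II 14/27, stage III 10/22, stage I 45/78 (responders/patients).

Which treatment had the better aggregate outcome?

the standard therapy

Stage IV: Regimen X 23/62 = 37.1%, the standard therapy 1/5 = 20.0% → Regimen X
Stage II: Regimen X 20/34 = 58.8%, the standard therapy 14/27 = 51.9% → Regimen X
Stage III: Regimen X 18/36 = 50.0%, the standard therapy 10/22 = 45.5% → Regimen X
Stage I: Regimen X 3/5 = 60.0%, the standard therapy 45/78 = 57.7% → Regimen X
Overall: Regimen X 64/137 = 46.7%, the standard therapy 70/132 = 53.0% → the standard therapy
(Regimen X wins every disease group but the standard therapy wins overall — Regimen X's patients skew toward the low-rate stage IV group.)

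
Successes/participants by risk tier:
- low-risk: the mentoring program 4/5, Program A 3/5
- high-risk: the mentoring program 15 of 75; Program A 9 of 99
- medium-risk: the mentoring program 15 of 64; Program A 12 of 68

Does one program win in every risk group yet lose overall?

Low-risk: the mentoring program 4/5 = 80.0%, Program A 3/5 = 60.0% → the mentoring program
High-risk: the mentoring program 15/75 = 20.0%, Program A 9/99 = 9.1% → the mentoring program
Medium-risk: the mentoring program 15/64 = 23.4%, Program A 12/68 = 17.6% → the mentoring program
Overall: the mentoring program 34/144 = 23.6%, Program A 24/172 = 14.0% → the mentoring program
The mentoring program wins overall and in every risk group — no reversal.

No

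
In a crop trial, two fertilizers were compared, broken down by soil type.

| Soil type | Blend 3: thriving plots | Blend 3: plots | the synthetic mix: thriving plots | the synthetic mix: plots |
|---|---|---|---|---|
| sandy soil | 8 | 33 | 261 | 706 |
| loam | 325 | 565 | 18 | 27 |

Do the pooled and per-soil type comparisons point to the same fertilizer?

No

Sandy soil: Blend 3 8/33 = 24.2%, the synthetic mix 261/706 = 37.0% → the synthetic mix
Loam: Blend 3 325/565 = 57.5%, the synthetic mix 18/27 = 66.7% → the synthetic mix
Overall: Blend 3 333/598 = 55.7%, the synthetic mix 279/733 = 38.1% → Blend 3
The synthetic mix wins each soil group but Blend 3 wins overall — the comparison reverses. The synthetic mix's plots skew toward sandy soil, which has a lower base rate.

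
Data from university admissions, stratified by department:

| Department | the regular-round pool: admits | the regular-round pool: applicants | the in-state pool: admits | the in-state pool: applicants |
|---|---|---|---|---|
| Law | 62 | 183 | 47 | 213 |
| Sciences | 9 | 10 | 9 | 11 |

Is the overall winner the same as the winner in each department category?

Law: the regular-round pool 62/183 = 33.9%, the in-state pool 47/213 = 22.1% → the regular-round pool
Sciences: the regular-round pool 9/10 = 90.0%, the in-state pool 9/11 = 81.8% → the regular-round pool
Overall: the regular-round pool 71/193 = 36.8%, the in-state pool 56/224 = 25.0% → the regular-round pool
The regular-round pool wins overall and in every department group — no reversal.

Yes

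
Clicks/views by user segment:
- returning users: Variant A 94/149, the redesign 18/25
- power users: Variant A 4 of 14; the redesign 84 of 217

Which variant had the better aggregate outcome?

Returning users: Variant A 94/149 = 63.1%, the redesign 18/25 = 72.0% → the redesign
Power users: Variant A 4/14 = 28.6%, the redesign 84/217 = 38.7% → the redesign
Overall: Variant A 98/163 = 60.1%, the redesign 102/242 = 42.1% → Variant A
(The redesign wins every user group but Variant A wins overall — the redesign's views skew toward the low-rate power users group.)

Variant A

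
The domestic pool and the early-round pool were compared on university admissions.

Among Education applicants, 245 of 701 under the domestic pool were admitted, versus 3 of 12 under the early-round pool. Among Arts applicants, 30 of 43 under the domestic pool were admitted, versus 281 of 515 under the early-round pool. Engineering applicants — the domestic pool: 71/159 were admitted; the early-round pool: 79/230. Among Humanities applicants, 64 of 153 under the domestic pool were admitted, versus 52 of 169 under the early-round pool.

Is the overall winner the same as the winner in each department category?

No

Education: the domestic pool 245/701 = 35.0%, the early-round pool 3/12 = 25.0% → the domestic pool
Arts: the domestic pool 30/43 = 69.8%, the early-round pool 281/515 = 54.6% → the domestic pool
Engineering: the domestic pool 71/159 = 44.7%, the early-round pool 79/230 = 34.3% → the domestic pool
Humanities: the domestic pool 64/153 = 41.8%, the early-round pool 52/169 = 30.8% → the domestic pool
Overall: the domestic pool 410/1056 = 38.8%, the early-round pool 415/926 = 44.8% → the early-round pool
The domestic pool wins each department group but the early-round pool wins overall — the comparison reverses. The domestic pool's applicants skew toward Education, which has a lower base rate.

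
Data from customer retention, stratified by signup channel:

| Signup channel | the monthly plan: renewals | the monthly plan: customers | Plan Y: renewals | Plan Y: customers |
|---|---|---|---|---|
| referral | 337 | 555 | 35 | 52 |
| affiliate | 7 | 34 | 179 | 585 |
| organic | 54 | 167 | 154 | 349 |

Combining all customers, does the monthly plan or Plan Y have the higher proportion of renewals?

Referral: the monthly plan 337/555 = 60.7%, Plan Y 35/52 = 67.3% → Plan Y
Affiliate: the monthly plan 7/34 = 20.6%, Plan Y 179/585 = 30.6% → Plan Y
Organic: the monthly plan 54/167 = 32.3%, Plan Y 154/349 = 44.1% → Plan Y
Overall: the monthly plan 398/756 = 52.6%, Plan Y 368/986 = 37.3% → the monthly plan
(Plan Y wins every signup group but the monthly plan wins overall — Plan Y's customers skew toward the low-rate affiliate group.)

the monthly plan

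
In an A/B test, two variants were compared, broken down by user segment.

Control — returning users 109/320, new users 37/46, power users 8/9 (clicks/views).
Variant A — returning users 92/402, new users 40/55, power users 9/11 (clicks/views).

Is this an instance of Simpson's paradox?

Returning users: Control 109/320 = 34.1%, Variant A 92/402 = 22.9% → Control
New users: Control 37/46 = 80.4%, Variant A 40/55 = 72.7% → Control
Power users: Control 8/9 = 88.9%, Variant A 9/11 = 81.8% → Control
Overall: Control 154/375 = 41.1%, Variant A 141/468 = 30.1% → Control
Control wins overall and in every user group — no reversal.

No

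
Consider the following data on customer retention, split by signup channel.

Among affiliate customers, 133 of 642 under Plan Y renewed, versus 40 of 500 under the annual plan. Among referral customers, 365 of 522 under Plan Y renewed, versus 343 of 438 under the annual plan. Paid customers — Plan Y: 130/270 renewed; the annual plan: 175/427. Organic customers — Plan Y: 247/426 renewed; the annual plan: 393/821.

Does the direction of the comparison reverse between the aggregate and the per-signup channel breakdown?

Affiliate: Plan Y 133/642 = 20.7%, the annual plan 40/500 = 8.0% → Plan Y
Referral: Plan Y 365/522 = 69.9%, the annual plan 343/438 = 78.3% → the annual plan
Paid: Plan Y 130/270 = 48.1%, the annual plan 175/427 = 41.0% → Plan Y
Organic: Plan Y 247/426 = 58.0%, the annual plan 393/821 = 47.9% → Plan Y
Overall: Plan Y 875/1860 = 47.0%, the annual plan 951/2186 = 43.5% → Plan Y
Neither sweeps: Plan Y wins 3 of 4 groups, the annual plan wins 1. Plan Y wins overall but not every group — no Simpson reversal.

No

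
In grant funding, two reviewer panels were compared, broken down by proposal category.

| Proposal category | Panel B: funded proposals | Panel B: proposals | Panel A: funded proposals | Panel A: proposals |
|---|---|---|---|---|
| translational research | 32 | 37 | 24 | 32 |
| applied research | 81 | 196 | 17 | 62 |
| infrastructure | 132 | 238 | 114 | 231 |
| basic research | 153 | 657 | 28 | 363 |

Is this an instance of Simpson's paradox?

No

Translational research: Panel B 32/37 = 86.5%, Panel A 24/32 = 75.0% → Panel B
Applied research: Panel B 81/196 = 41.3%, Panel A 17/62 = 27.4% → Panel B
Infrastructure: Panel B 132/238 = 55.5%, Panel A 114/231 = 49.4% → Panel B
Basic research: Panel B 153/657 = 23.3%, Panel A 28/363 = 7.7% → Panel B
Overall: Panel B 398/1128 = 35.3%, Panel A 183/688 = 26.6% → Panel B
Panel B wins overall and in every proposal group — no reversal.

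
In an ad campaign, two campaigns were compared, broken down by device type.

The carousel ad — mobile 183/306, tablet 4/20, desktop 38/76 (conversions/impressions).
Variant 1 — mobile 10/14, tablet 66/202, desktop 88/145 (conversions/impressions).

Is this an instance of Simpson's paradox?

Mobile: the carousel ad 183/306 = 59.8%, Variant 1 10/14 = 71.4% → Variant 1
Tablet: the carousel ad 4/20 = 20.0%, Variant 1 66/202 = 32.7% → Variant 1
Desktop: the carousel ad 38/76 = 50.0%, Variant 1 88/145 = 60.7% → Variant 1
Overall: the carousel ad 225/402 = 56.0%, Variant 1 164/361 = 45.4% → the carousel ad
Variant 1 wins each device group but the carousel ad wins overall — the comparison reverses. Variant 1's impressions skew toward tablet, which has a lower base rate.

Yes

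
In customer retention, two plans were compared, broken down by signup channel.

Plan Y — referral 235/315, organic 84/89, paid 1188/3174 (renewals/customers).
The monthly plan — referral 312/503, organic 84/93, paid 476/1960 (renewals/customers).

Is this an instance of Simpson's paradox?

Referral: Plan Y 235/315 = 74.6%, the monthly plan 312/503 = 62.0% → Plan Y
Organic: Plan Y 84/89 = 94.4%, the monthly plan 84/93 = 90.3% → Plan Y
Paid: Plan Y 1188/3174 = 37.4%, the monthly plan 476/1960 = 24.3% → Plan Y
Overall: Plan Y 1507/3578 = 42.1%, the monthly plan 872/2556 = 34.1% → Plan Y
Plan Y wins overall and in every signup group — no reversal.

No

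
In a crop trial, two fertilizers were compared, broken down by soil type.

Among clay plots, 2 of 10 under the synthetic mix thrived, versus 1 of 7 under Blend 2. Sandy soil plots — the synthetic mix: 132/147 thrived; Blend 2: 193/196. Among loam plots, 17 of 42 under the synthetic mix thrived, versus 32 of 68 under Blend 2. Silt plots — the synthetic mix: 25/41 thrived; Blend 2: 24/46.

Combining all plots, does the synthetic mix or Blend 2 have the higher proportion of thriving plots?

Clay: the synthetic mix 2/10 = 20.0%, Blend 2 1/7 = 14.3% → the synthetic mix
Sandy soil: the synthetic mix 132/147 = 89.8%, Blend 2 193/196 = 98.5% → Blend 2
Loam: the synthetic mix 17/42 = 40.5%, Blend 2 32/68 = 47.1% → Blend 2
Silt: the synthetic mix 25/41 = 61.0%, Blend 2 24/46 = 52.2% → the synthetic mix
Overall: the synthetic mix 176/240 = 73.3%, Blend 2 250/317 = 78.9% → Blend 2
(Neither sweeps every soil group, but Blend 2 has the higher pooled rate.)

Blend 2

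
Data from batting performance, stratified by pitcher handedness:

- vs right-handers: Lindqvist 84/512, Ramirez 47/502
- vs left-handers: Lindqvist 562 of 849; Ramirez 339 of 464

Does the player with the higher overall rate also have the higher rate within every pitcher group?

Vs right-handers: Lindqvist 84/512 = 16.4%, Ramirez 47/502 = 9.4% → Lindqvist
Vs left-handers: Lindqvist 562/849 = 66.2%, Ramirez 339/464 = 73.1% → Ramirez
Overall: Lindqvist 646/1361 = 47.5%, Ramirez 386/966 = 40.0% → Lindqvist
Neither sweeps: Lindqvist wins 1 of 2 groups, Ramirez wins 1. Lindqvist wins overall but not every group — no Simpson reversal.

No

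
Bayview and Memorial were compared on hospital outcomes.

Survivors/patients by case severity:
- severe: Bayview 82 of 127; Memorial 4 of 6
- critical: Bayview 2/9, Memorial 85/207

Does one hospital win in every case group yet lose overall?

Yes

Severe: Bayview 82/127 = 64.6%, Memorial 4/6 = 66.7% → Memorial
Critical: Bayview 2/9 = 22.2%, Memorial 85/207 = 41.1% → Memorial
Overall: Bayview 84/136 = 61.8%, Memorial 89/213 = 41.8% → Bayview
Memorial wins each case group but Bayview wins overall — the comparison reverses. Memorial's patients skew toward critical, which has a lower base rate.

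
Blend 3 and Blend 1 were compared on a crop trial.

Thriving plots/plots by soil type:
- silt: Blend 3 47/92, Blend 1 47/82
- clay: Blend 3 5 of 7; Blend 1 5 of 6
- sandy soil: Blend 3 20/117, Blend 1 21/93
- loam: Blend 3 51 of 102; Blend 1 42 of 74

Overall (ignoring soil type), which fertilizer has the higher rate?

Silt: Blend 3 47/92 = 51.1%, Blend 1 47/82 = 57.3% → Blend 1
Clay: Blend 3 5/7 = 71.4%, Blend 1 5/6 = 83.3% → Blend 1
Sandy soil: Blend 3 20/117 = 17.1%, Blend 1 21/93 = 22.6% → Blend 1
Loam: Blend 3 51/102 = 50.0%, Blend 1 42/74 = 56.8% → Blend 1
Overall: Blend 3 123/318 = 38.7%, Blend 1 115/255 = 45.1% → Blend 1

Blend 1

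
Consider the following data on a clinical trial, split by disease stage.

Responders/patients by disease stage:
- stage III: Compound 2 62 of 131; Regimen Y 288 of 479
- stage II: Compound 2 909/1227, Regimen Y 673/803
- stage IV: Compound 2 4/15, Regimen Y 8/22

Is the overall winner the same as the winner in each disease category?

Yes

Stage III: Compound 2 62/131 = 47.3%, Regimen Y 288/479 = 60.1% → Regimen Y
Stage II: Compound 2 909/1227 = 74.1%, Regimen Y 673/803 = 83.8% → Regimen Y
Stage IV: Compound 2 4/15 = 26.7%, Regimen Y 8/22 = 36.4% → Regimen Y
Overall: Compound 2 975/1373 = 71.0%, Regimen Y 969/1304 = 74.3% → Regimen Y
Regimen Y wins overall and in every disease group — no reversal.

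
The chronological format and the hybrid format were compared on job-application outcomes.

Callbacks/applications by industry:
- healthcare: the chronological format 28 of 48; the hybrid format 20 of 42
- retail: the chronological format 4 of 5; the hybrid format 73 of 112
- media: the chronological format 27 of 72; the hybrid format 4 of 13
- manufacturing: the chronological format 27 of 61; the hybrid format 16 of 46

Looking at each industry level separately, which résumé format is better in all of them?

Healthcare: the chronological format 28/48 = 58.3%, the hybrid format 20/42 = 47.6% → the chronological format
Retail: the chronological format 4/5 = 80.0%, the hybrid format 73/112 = 65.2% → the chronological format
Media: the chronological format 27/72 = 37.5%, the hybrid format 4/13 = 30.8% → the chronological format
Manufacturing: the chronological format 27/61 = 44.3%, the hybrid format 16/46 = 34.8% → the chronological format
The chronological format has the higher rate in all 4 groups.

the chronological format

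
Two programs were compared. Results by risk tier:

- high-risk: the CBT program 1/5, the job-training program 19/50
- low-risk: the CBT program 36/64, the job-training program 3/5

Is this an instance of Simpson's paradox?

High-risk: the CBT program 1/5 = 20.0%, the job-training program 19/50 = 38.0% → the job-training program
Low-risk: the CBT program 36/64 = 56.2%, the job-training program 3/5 = 60.0% → the job-training program
Overall: the CBT program 37/69 = 53.6%, the job-training program 22/55 = 40.0% → the CBT program
The job-training program wins each risk group but the CBT program wins overall — the comparison reverses. The job-training program's participants skew toward high-risk, which has a lower base rate.

Yes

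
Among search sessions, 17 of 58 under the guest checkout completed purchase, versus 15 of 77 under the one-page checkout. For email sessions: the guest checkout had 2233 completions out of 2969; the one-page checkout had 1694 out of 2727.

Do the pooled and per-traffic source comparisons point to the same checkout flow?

Search: the guest checkout 17/58 = 29.3%, the one-page checkout 15/77 = 19.5% → the guest checkout
Email: the guest checkout 2233/2969 = 75.2%, the one-page checkout 1694/2727 = 62.1% → the guest checkout
Overall: the guest checkout 2250/3027 = 74.3%, the one-page checkout 1709/2804 = 60.9% → the guest checkout
The guest checkout wins overall and in every traffic group — no reversal.

Yes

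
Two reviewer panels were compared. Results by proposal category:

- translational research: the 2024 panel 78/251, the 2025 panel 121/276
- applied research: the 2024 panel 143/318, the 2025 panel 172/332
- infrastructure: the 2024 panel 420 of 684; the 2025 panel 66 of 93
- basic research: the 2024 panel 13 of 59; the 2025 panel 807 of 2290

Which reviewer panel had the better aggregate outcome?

Translational research: the 2024 panel 78/251 = 31.1%, the 2025 panel 121/276 = 43.8% → the 2025 panel
Applied research: the 2024 panel 143/318 = 45.0%, the 2025 panel 172/332 = 51.8% → the 2025 panel
Infrastructure: the 2024 panel 420/684 = 61.4%, the 2025 panel 66/93 = 71.0% → the 2025 panel
Basic research: the 2024 panel 13/59 = 22.0%, the 2025 panel 807/2290 = 35.2% → the 2025 panel
Overall: the 2024 panel 654/1312 = 49.8%, the 2025 panel 1166/2991 = 39.0% → the 2024 panel
(The 2025 panel wins every proposal group but the 2024 panel wins overall — the 2025 panel's proposals skew toward the low-rate basic research group.)

the 2024 panel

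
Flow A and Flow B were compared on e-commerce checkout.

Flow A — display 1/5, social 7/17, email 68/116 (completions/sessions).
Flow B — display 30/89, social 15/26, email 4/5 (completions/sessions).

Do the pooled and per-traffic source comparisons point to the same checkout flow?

Display: Flow A 1/5 = 20.0%, Flow B 30/89 = 33.7% → Flow B
Social: Flow A 7/17 = 41.2%, Flow B 15/26 = 57.7% → Flow B
Email: Flow A 68/116 = 58.6%, Flow B 4/5 = 80.0% → Flow B
Overall: Flow A 76/138 = 55.1%, Flow B 49/120 = 40.8% → Flow A
Flow B wins each traffic group but Flow A wins overall — the comparison reverses. Flow B's sessions skew toward display, which has a lower base rate.

No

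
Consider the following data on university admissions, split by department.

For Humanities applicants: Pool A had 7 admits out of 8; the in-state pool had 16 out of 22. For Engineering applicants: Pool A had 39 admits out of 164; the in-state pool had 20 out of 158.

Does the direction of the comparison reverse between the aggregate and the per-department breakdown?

Humanities: Pool A 7/8 = 87.5%, the in-state pool 16/22 = 72.7% → Pool A
Engineering: Pool A 39/164 = 23.8%, the in-state pool 20/158 = 12.7% → Pool A
Overall: Pool A 46/172 = 26.7%, the in-state pool 36/180 = 20.0% → Pool A
Pool A wins overall and in every department group — no reversal.

No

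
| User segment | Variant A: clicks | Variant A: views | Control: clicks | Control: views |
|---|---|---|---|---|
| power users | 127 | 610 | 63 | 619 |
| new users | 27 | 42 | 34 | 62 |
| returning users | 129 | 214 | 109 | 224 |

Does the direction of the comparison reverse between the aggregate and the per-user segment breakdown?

No

Power users: Variant A 127/610 = 20.8%, Control 63/619 = 10.2% → Variant A
New users: Variant A 27/42 = 64.3%, Control 34/62 = 54.8% → Variant A
Returning users: Variant A 129/214 = 60.3%, Control 109/224 = 48.7% → Variant A
Overall: Variant A 283/866 = 32.7%, Control 206/905 = 22.8% → Variant A
Variant A wins overall and in every user group — no reversal.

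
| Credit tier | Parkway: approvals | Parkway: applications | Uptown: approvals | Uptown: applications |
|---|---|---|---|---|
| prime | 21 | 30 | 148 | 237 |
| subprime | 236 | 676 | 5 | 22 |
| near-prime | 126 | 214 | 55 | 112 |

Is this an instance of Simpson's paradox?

Yes

Prime: Parkway 21/30 = 70.0%, Uptown 148/237 = 62.4% → Parkway
Subprime: Parkway 236/676 = 34.9%, Uptown 5/22 = 22.7% → Parkway
Near-prime: Parkway 126/214 = 58.9%, Uptown 55/112 = 49.1% → Parkway
Overall: Parkway 383/920 = 41.6%, Uptown 208/371 = 56.1% → Uptown
Parkway wins each credit group but Uptown wins overall — the comparison reverses. Parkway's applications skew toward subprime, which has a lower base rate.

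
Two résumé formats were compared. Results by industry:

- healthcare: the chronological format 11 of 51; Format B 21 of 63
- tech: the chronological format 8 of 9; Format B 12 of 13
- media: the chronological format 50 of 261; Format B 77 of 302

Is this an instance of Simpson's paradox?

No

Healthcare: the chronological format 11/51 = 21.6%, Format B 21/63 = 33.3% → Format B
Tech: the chronological format 8/9 = 88.9%, Format B 12/13 = 92.3% → Format B
Media: the chronological format 50/261 = 19.2%, Format B 77/302 = 25.5% → Format B
Overall: the chronological format 69/321 = 21.5%, Format B 110/378 = 29.1% → Format B
Format B wins overall and in every industry group — no reversal.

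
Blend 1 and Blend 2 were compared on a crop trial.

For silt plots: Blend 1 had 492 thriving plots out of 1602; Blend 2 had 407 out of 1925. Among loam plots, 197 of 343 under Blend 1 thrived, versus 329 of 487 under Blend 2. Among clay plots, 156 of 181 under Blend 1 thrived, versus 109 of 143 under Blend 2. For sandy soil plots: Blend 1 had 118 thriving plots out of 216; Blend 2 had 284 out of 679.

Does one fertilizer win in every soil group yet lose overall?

No

Silt: Blend 1 492/1602 = 30.7%, Blend 2 407/1925 = 21.1% → Blend 1
Loam: Blend 1 197/343 = 57.4%, Blend 2 329/487 = 67.6% → Blend 2
Clay: Blend 1 156/181 = 86.2%, Blend 2 109/143 = 76.2% → Blend 1
Sandy soil: Blend 1 118/216 = 54.6%, Blend 2 284/679 = 41.8% → Blend 1
Overall: Blend 1 963/2342 = 41.1%, Blend 2 1129/3234 = 34.9% → Blend 1
Neither sweeps: Blend 1 wins 3 of 4 groups, Blend 2 wins 1. Blend 1 wins overall but not every group — no Simpson reversal.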